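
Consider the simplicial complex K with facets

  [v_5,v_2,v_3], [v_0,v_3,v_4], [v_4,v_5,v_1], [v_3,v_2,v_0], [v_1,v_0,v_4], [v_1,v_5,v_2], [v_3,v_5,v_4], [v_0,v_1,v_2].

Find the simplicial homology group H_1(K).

H_1 = 0.

We work with the vertex ordering v_0 < v_1 < v_2 < v_3 < v_4 < v_5. The simplices of K, each written with vertices in increasing order, are:

  0-simplices (6): [v_0], [v_1], [v_2], [v_3], [v_4], [v_5]
  1-simplices (12): [v_0,v_1], [v_0,v_2], [v_0,v_3], [v_0,v_4], [v_1,v_2], [v_1,v_4], [v_1,v_5], [v_2,v_3], [v_2,v_5], [v_3,v_4], [v_3,v_5], [v_4,v_5]
  2-simplices (8): [v_0,v_1,v_2], [v_0,v_1,v_4], [v_0,v_2,v_3], [v_0,v_3,v_4], [v_1,v_2,v_5], [v_1,v_4,v_5], [v_2,v_3,v_5], [v_3,v_4,v_5]

so the chain groups are C_0 ≅ Z^6, C_1 ≅ Z^12, C_2 ≅ Z^8.

The boundary map ∂_1: C_1 → C_0 is given by ∂[p,q] = [q] − [p].
As a 6×12 matrix over Z this has rank 5, with invariant factors (1,1,1,1,1).

The boundary map ∂_2: C_2 → C_1 sends each 2-simplex [p,q,r] to [q,r] − [p,r] + [p,q]. For instance
  ∂[v_0,v_3,v_4] = [v_3,v_4] − [v_0,v_4] + [v_0,v_3],
  ∂[v_0,v_1,v_4] = [v_1,v_4] − [v_0,v_4] + [v_0,v_1].
This gives a 12×8 integer matrix of rank 7; reducing to Smith normal form yields diagonal entries (1,1,1,1,1,1,1).

Reading off H_k = ker ∂_k / im ∂_{k+1}:

  H_1: rank ker ∂_1 − rank ∂_2 = (12 − 5) − 7 = 0, and the invariant factors of ∂_2 are all 1, so H_1 ≅ 0.

(K is a triangulation of the 2-sphere S^2.)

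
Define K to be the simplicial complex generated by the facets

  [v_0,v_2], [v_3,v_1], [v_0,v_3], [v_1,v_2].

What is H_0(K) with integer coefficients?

H_0 ≅ Z.

K has 4 vertices, 4 edges.
rank ∂_0 = 0, rank ∂_1 = 3 ⇒ b_0 = 4 − 0 − 3 = 1; all invariant factors of ∂_1 are 1 so no torsion. So H_0 = Z.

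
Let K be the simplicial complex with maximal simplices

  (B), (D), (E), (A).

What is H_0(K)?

H_0 ≅ Z^4.

K has 4 vertices.
rank ∂_0 = 0, rank ∂_1 = 0 ⇒ b_0 = 4 − 0 − 0 = 4. So H_0 = Z^4.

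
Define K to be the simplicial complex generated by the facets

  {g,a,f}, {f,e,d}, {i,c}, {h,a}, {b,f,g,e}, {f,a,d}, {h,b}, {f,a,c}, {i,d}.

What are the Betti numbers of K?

b_0 = 1, b_1 = 2, b_2 = 0, b_3 = 0.

We work with the vertex ordering a < b < c < d < e < f < g < h < i. The simplices of K, each written with vertices in increasing order, are:

  0-simplices (9): a, b, c, d, e, f, g, h, i
  1-simplices (17): ac, ad, af, ag, ah, be, bf, bg, bh, cf, ci, de, df, di, ef, eg, fg
  2-simplices (8): acf, adf, afg, bef, beg, bfg, def, efg
  3-simplices (1): befg

giving chain groups C_0 ≅ Z^9, C_1 ≅ Z^17, C_2 ≅ Z^8, C_3 ≅ Z^1.

∂_1: C_1 → C_0 maps an edge to its endpoints' difference, ∂[p,q] = q − p.
This gives a 9×17 integer matrix of rank 8; reducing to Smith normal form yields diagonal entries (1,1,1,1,1,1,1,1).

Boundary ∂_2: C_2 → C_1 maps a triangle to the signed sum of its edges. For instance
  ∂acf = cf − af + ac,
  ∂adf = df − af + ad.
The resulting 17×8 matrix has rank 7, and its Smith normal form has invariant factors (1,1,1,1,1,1,1).

∂_3: C_3 → C_2 sends each 3-simplex σ to the alternating sum Σ_i (−1)^i (σ with its i-th vertex removed). For instance
  ∂befg = efg − bfg + beg − bef.
The resulting 8×1 matrix has rank 1, and its Smith normal form has invariant factors (1).

Computing H_k = (kernel of ∂_k) / (image of ∂_{k+1}):

  H_0: rank C_0 − rank ∂_1 = 9 − 8 = 1, and the invariant factors of ∂_1 are all 1, so H_0 ≅ Z.
  H_1: rank ker ∂_1 − rank ∂_2 = (17 − 8) − 7 = 2, and the invariant factors of ∂_2 are all 1, so H_1 ≅ Z^2.
  H_2: rank ker ∂_2 − rank ∂_3 = (8 − 7) − 1 = 0, and the invariant factors of ∂_3 are all 1, so H_2 ≅ 0.
  H_3: rank ker ∂_3 − rank ∂_4 = (1 − 1) − 0 = 0, and there is no ∂_4, so H_3 ≅ 0.

As a check, the Euler characteristic is 9 − 17 + 8 − 1 = -1, which agrees with 1 − 2 + 0 − 0 = -1.

Hence the Betti numbers are b_0 = 1, b_1 = 2, b_2 = 0, b_3 = 0.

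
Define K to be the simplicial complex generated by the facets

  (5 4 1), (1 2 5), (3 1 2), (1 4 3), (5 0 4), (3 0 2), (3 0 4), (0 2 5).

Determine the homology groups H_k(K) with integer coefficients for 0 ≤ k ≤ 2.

Fix the vertex order 0 < 1 < 2 < 3 < 4 < 5 and write every simplex with vertices in increasing order. Then dim K = 2 and the simplices of K are:

  0-simplices (6): [0], [1], [2], [3], [4], [5]
  1-simplices (12): [0,2], [0,3], [0,4], [0,5], [1,2], [1,3], [1,4], [1,5], [2,3], [2,5], [3,4], [4,5]
  2-simplices (8): [0,2,3], [0,2,5], [0,3,4], [0,4,5], [1,2,3], [1,2,5], [1,3,4], [1,4,5]

Hence C_0 ≅ Z^6, C_1 ≅ Z^12, C_2 ≅ Z^8.

∂_1: C_1 → C_0 sends each edge [p,q] (with p < q) to q − p. For instance
  ∂[2,3] = [3] − [2].
The 6×12 boundary matrix has rank 5 and Smith normal form diag(1,1,1,1,1).

Boundary ∂_2: C_2 → C_1 maps a triangle to the signed sum of its edges. For instance
  ∂[1,3,4] = [3,4] − [1,4] + [1,3],
  ∂[1,2,5] = [2,5] − [1,5] + [1,2].
As a 12×8 matrix over Z this has rank 7, with invariant factors (1,1,1,1,1,1,1).

Now H_k = ker ∂_k / im ∂_{k+1}, so:

  H_0: rank C_0 − rank ∂_1 = 6 − 5 = 1, and the invariant factors of ∂_1 are all 1, so H_0 = Z.
  H_1: rank ker ∂_1 − rank ∂_2 = (12 − 5) − 7 = 0, and the invariant factors of ∂_2 are all 1, so H_1 = 0.
  H_2: rank ker ∂_2 − rank ∂_3 = (8 − 7) − 0 = 1, and there is no ∂_3, so H_2 = Z.

(K is a triangulation of the 2-sphere S^2.)

H_0 = Z,  H_1 = 0,  H_2 = Z.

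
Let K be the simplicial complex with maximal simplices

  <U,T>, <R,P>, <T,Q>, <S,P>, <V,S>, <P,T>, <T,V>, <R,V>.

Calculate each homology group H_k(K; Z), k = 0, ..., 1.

H_0 = Z,  H_1 = Z^2.

Order the vertices as P < Q < R < S < T < U < V. Listing each simplex with vertices in this order, K has dimension 1 with simplices:

  0-simplices (7): P, Q, R, S, T, U, V
  1-simplices (8): PR, PS, PT, QT, RV, SV, TU, TV

so the chain groups are C_0 ≅ Z^7, C_1 ≅ Z^8.

The boundary map ∂_1: C_1 → C_0 is given by ∂[p,q] = [q] − [p]. For instance
  ∂TU = U − T.
This gives a 7×8 integer matrix of rank 6; reducing to Smith normal form yields diagonal entries (1,1,1,1,1,1).

From H_k ≅ ker(∂_k) / im(∂_{k+1}) we obtain:

  H_0: rank C_0 − rank ∂_1 = 7 − 6 = 1, and the invariant factors of ∂_1 are all 1, so H_0 = Z.
  H_1: rank ker ∂_1 − rank ∂_2 = (8 − 6) − 0 = 2, and there is no ∂_2, so H_1 = Z^2.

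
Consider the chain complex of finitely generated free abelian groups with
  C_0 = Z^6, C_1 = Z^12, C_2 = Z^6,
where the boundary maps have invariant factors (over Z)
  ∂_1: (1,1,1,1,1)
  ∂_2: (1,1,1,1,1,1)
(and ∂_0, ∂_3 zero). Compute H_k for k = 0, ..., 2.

H_0 = Z,  H_1 = Z,  H_2 = 0.

H_0: b_0 = 6 − 0 − 5 = 1; torsion from ∂_1 factors > 1: none. So H_0 = Z.
H_1: b_1 = 12 − 5 − 6 = 1; torsion from ∂_2 factors > 1: none. So H_1 = Z.
H_2: b_2 = 6 − 6 − 0 = 0; torsion from ∂_3 factors > 1: none. So H_2 = 0.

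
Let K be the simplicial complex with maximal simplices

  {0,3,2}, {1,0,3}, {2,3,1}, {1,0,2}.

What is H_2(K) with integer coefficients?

We work with the vertex ordering 0 < 1 < 2 < 3. The simplices of K, each written with vertices in increasing order, are:

  0-simplices (4): [0], [1], [2], [3]
  1-simplices (6): [0,1], [0,2], [0,3], [1,2], [1,3], [2,3]
  2-simplices (4): [0,1,2], [0,1,3], [0,2,3], [1,2,3]

Hence C_0 ≅ Z^4, C_1 ≅ Z^6, C_2 ≅ Z^4.

∂_1: C_1 → C_0 maps an edge to its endpoints' difference, ∂[p,q] = q − p. For instance
  ∂[1,3] = [3] − [1].
The resulting 4×6 matrix has rank 3, and its Smith normal form has invariant factors (1,1,1).

Boundary ∂_2: C_2 → C_1 acts by ∂[p,q,r] = [q,r] − [p,r] + [p,q]. For instance
  ∂[0,2,3] = [2,3] − [0,3] + [0,2],
  ∂[0,1,2] = [1,2] − [0,2] + [0,1].
The resulting 6×4 matrix has rank 3, and its Smith normal form has invariant factors (1,1,1).

Reading off H_k = ker ∂_k / im ∂_{k+1}:

  H_2: rank ker ∂_2 − rank ∂_3 = (4 − 3) − 0 = 1, and there is no ∂_3, so H_2 = Z.

H_2 ≅ Z.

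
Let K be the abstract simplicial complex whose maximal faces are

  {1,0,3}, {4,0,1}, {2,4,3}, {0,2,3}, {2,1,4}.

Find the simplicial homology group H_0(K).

Take the total order 0 < 1 < 2 < 3 < 4 on the vertex set. Then K (dimension 2) consists of the simplices:

  0-simplices (5): [0], [1], [2], [3], [4]
  1-simplices (10): [0,1], [0,2], [0,3], [0,4], [1,2], [1,3], [1,4], [2,3], [2,4], [3,4]
  2-simplices (5): [0,1,3], [0,1,4], [0,2,3], [1,2,4], [2,3,4]

Hence C_0 ≅ Z^5, C_1 ≅ Z^10, C_2 ≅ Z^5.

Boundary ∂_1: C_1 → C_0 maps an edge to its endpoints' difference, ∂[p,q] = q − p. For instance
  ∂[1,3] = [3] − [1].
The 5×10 boundary matrix has rank 4 and Smith normal form diag(1,1,1,1).

The boundary map ∂_2: C_2 → C_1 sends each 2-simplex [p,q,r] to [q,r] − [p,r] + [p,q]. For instance
  ∂[0,1,3] = [1,3] − [0,3] + [0,1],
  ∂[1,2,4] = [2,4] − [1,4] + [1,2].
The resulting 10×5 matrix has rank 5, and its Smith normal form has invariant factors (1,1,1,1,1).

Computing H_k = (kernel of ∂_k) / (image of ∂_{k+1}):

  H_0: rank C_0 − rank ∂_1 = 5 − 4 = 1, and the invariant factors of ∂_1 are all 1, so H_0 ≅ Z.

H_0 = Z.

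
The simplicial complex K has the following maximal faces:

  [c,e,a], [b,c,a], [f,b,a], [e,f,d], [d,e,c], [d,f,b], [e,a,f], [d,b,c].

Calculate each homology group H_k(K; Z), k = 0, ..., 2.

We work with the vertex ordering a < b < c < d < e < f. The simplices of K, each written with vertices in increasing order, are:

  0-simplices (6): a, b, c, d, e, f
  1-simplices (12): ab, ac, ae, af, bc, bd, bf, cd, ce, de, df, ef
  2-simplices (8): abc, abf, ace, aef, bcd, bdf, cde, def

Hence C_0 ≅ Z^6, C_1 ≅ Z^12, C_2 ≅ Z^8.

Boundary ∂_1: C_1 → C_0 sends each edge [p,q] (with p < q) to q − p. For instance
  ∂ab = b − a.
This gives a 6×12 integer matrix of rank 5; reducing to Smith normal form yields diagonal entries (1,1,1,1,1).

The boundary map ∂_2: C_2 → C_1 acts by ∂[p,q,r] = [q,r] − [p,r] + [p,q]. For instance
  ∂aef = ef − af + ae,
  ∂cde = de − ce + cd.
As a 12×8 matrix over Z this has rank 7, with invariant factors (1,1,1,1,1,1,1).

Now H_k = ker ∂_k / im ∂_{k+1}, so:

  H_0: rank C_0 − rank ∂_1 = 6 − 5 = 1, and the invariant factors of ∂_1 are all 1, so H_0 = Z.
  H_1: rank ker ∂_1 − rank ∂_2 = (12 − 5) − 7 = 0, and the invariant factors of ∂_2 are all 1, so H_1 = 0.
  H_2: rank ker ∂_2 − rank ∂_3 = (8 − 7) − 0 = 1, and there is no ∂_3, so H_2 = Z.

H_0 = Z,  H_1 = 0,  H_2 = Z.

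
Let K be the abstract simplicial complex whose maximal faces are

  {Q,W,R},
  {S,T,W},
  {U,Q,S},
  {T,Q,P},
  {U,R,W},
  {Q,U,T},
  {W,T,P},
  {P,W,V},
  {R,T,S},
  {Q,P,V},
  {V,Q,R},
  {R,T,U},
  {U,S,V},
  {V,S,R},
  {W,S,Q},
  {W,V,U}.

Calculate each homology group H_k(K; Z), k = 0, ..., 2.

Fix the vertex order P < Q < R < S < T < U < V < W and write every simplex with vertices in increasing order. Then dim K = 2 and the simplices of K are:

  0-simplices (8): P, Q, R, S, T, U, V, W
  1-simplices (24): PQ, PT, PV, PW, QR, QS, QT, QU, QV, QW, RS, RT, RU, RV, RW, ST, SU, SV, SW, TU, TW, UV, UW, VW
  2-simplices (16): PQT, PQV, PTW, PVW, QRV, QRW, QSU, QSW, QTU, RST, RSV, RTU, RUW, STW, SUV, UVW

so the chain groups are C_0 ≅ Z^8, C_1 ≅ Z^24, C_2 ≅ Z^16.

∂_1: C_1 → C_0 maps an edge to its endpoints' difference, ∂[p,q] = q − p.
As a 8×24 matrix over Z this has rank 7, with invariant factors (1,1,1,1,1,1,1).

The boundary map ∂_2: C_2 → C_1 sends each 2-simplex [p,q,r] to [q,r] − [p,r] + [p,q]. For instance
  ∂PTW = TW − PW + PT,
  ∂QSU = SU − QU + QS.
The 24×16 boundary matrix has rank 15 and Smith normal form diag(1,1,1,1,1,1,1,1,1,1,1,1,1,1,1).

Reading off H_k = ker ∂_k / im ∂_{k+1}:

  H_0: rank C_0 − rank ∂_1 = 8 − 7 = 1, and the invariant factors of ∂_1 are all 1, so H_0 ≅ Z.
  H_1: rank ker ∂_1 − rank ∂_2 = (24 − 7) − 15 = 2, and the invariant factors of ∂_2 are all 1, so H_1 ≅ Z^2.
  H_2: rank ker ∂_2 − rank ∂_3 = (16 − 15) − 0 = 1, and there is no ∂_3, so H_2 ≅ Z.

As a check, the Euler characteristic is 8 − 24 + 16 = 0, which agrees with 1 − 2 + 1 = 0.

H_0 = Z,  H_1 = Z^2,  H_2 = Z.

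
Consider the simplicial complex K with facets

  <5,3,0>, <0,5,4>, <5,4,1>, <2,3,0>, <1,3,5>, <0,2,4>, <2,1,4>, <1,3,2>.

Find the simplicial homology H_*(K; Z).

H_0 ≅ Z,  H_1 = 0,  H_2 ≅ Z.

Order the vertices as 0 < 1 < 2 < 3 < 4 < 5. Listing each simplex with vertices in this order, K has dimension 2 with simplices:

  0-simplices (6): [0], [1], [2], [3], [4], [5]
  1-simplices (12): [0,2], [0,3], [0,4], [0,5], [1,2], [1,3], [1,4], [1,5], [2,3], [2,4], [3,5], [4,5]
  2-simplices (8): [0,2,3], [0,2,4], [0,3,5], [0,4,5], [1,2,3], [1,2,4], [1,3,5], [1,4,5]

so the chain groups are C_0 ≅ Z^6, C_1 ≅ Z^12, C_2 ≅ Z^8.

∂_1: C_1 → C_0 maps an edge to its endpoints' difference, ∂[p,q] = q − p. For instance
  ∂[4,5] = [5] − [4].
As a 6×12 matrix over Z this has rank 5, with invariant factors (1,1,1,1,1).

Boundary ∂_2: C_2 → C_1 maps a triangle to the signed sum of its edges. For instance
  ∂[0,3,5] = [3,5] − [0,5] + [0,3],
  ∂[1,2,3] = [2,3] − [1,3] + [1,2].
The resulting 12×8 matrix has rank 7, and its Smith normal form has invariant factors (1,1,1,1,1,1,1).

From H_k ≅ ker(∂_k) / im(∂_{k+1}) we obtain:

  H_0: rank C_0 − rank ∂_1 = 6 − 5 = 1, and the invariant factors of ∂_1 are all 1, so H_0 ≅ Z.
  H_1: rank ker ∂_1 − rank ∂_2 = (12 − 5) − 7 = 0, and the invariant factors of ∂_2 are all 1, so H_1 ≅ 0.
  H_2: rank ker ∂_2 − rank ∂_3 = (8 − 7) − 0 = 1, and there is no ∂_3, so H_2 ≅ Z.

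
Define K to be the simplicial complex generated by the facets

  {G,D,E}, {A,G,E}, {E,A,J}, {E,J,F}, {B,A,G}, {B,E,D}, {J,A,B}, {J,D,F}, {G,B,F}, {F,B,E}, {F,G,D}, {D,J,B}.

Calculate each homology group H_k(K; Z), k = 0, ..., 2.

Fix the vertex order A < B < D < E < F < G < J and write every simplex with vertices in increasing order. Then dim K = 2 and the simplices of K are:

  0-simplices (7): A, B, D, E, F, G, J
  1-simplices (18): AB, AE, AG, AJ, BD, BE, BF, BG, BJ, DE, DF, DG, DJ, EF, EG, EJ, FG, FJ
  2-simplices (12): ABG, ABJ, AEG, AEJ, BDE, BDJ, BEF, BFG, DEG, DFG, DFJ, EFJ

so the chain groups are C_0 ≅ Z^7, C_1 ≅ Z^18, C_2 ≅ Z^12.

Boundary ∂_1: C_1 → C_0 sends each edge [p,q] (with p < q) to q − p. For instance
  ∂EG = G − E.
The resulting 7×18 matrix has rank 6, and its Smith normal form has invariant factors (1,1,1,1,1,1).

Boundary ∂_2: C_2 → C_1 sends each 2-simplex [p,q,r] to [q,r] − [p,r] + [p,q]. For instance
  ∂DFJ = FJ − DJ + DF,
  ∂ABG = BG − AG + AB.
This gives a 18×12 integer matrix of rank 12; reducing to Smith normal form yields diagonal entries (1,1,1,1,1,1,1,1,1,1,1,2).

Reading off H_k = ker ∂_k / im ∂_{k+1}:

  H_0: rank C_0 − rank ∂_1 = 7 − 6 = 1, and the invariant factors of ∂_1 are all 1, so H_0 = Z.
  H_1: rank ker ∂_1 − rank ∂_2 = (18 − 6) − 12 = 0, and ∂_2 has invariant factor 2 > 1, so H_1 = Z/2Z.
  H_2: rank ker ∂_2 − rank ∂_3 = (12 − 12) − 0 = 0, and there is no ∂_3, so H_2 = 0.

As a check, the Euler characteristic is 7 − 18 + 12 = 1, which agrees with 1 − 0 + 0 = 1.
(K is a triangulation of the real projective plane RP^2.)

H_0 = Z,  H_1 = Z/2Z,  H_2 = 0.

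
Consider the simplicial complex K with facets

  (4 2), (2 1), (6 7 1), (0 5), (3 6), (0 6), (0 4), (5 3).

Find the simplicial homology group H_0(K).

H_0 ≅ Z.

Fix the vertex order 0 < 1 < 2 < 3 < 4 < 5 < 6 < 7 and write every simplex with vertices in increasing order. Then dim K = 2 and the simplices of K are:

  0-simplices (8): [0], [1], [2], [3], [4], [5], [6], [7]
  1-simplices (10): [0,4], [0,5], [0,6], [1,2], [1,6], [1,7], [2,4], [3,5], [3,6], [6,7]
  2-simplices (1): [1,6,7]

so the chain groups are C_0 ≅ Z^8, C_1 ≅ Z^10, C_2 ≅ Z^1.

∂_1: C_1 → C_0 maps an edge to its endpoints' difference, ∂[p,q] = q − p.
As a 8×10 matrix over Z this has rank 7, with invariant factors (1,1,1,1,1,1,1).

∂_2: C_2 → C_1 sends each 2-simplex [p,q,r] to [q,r] − [p,r] + [p,q]. For instance
  ∂[1,6,7] = [6,7] − [1,7] + [1,6].
As a 10×1 matrix over Z this has rank 1, with invariant factors (1).

From H_k ≅ ker(∂_k) / im(∂_{k+1}) we obtain:

  H_0: rank C_0 − rank ∂_1 = 8 − 7 = 1, and the invariant factors of ∂_1 are all 1, so H_0 = Z.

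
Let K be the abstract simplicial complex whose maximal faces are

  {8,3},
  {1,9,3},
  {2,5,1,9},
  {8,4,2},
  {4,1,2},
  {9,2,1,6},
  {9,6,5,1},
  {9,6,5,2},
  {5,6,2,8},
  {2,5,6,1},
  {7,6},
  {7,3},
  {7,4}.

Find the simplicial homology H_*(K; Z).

H_0 ≅ Z,  H_1 ≅ Z^3,  H_2 = 0,  H_3 ≅ Z.

Order the vertices as 1 < 2 < 3 < 4 < 5 < 6 < 7 < 8 < 9. Listing each simplex with vertices in this order, K has dimension 3 with simplices:

  0-simplices (9): [1], [2], [3], [4], [5], [6], [7], [8], [9]
  1-simplices (22): [1,2], [1,3], [1,4], [1,5], [1,6], [1,9], [2,4], [2,5], [2,6], [2,8], [2,9], [3,7], [3,8], [3,9], [4,7], [4,8], [5,6], [5,8], [5,9], [6,7], [6,8], [6,9]
  2-simplices (16): [1,2,4], [1,2,5], [1,2,6], [1,2,9], [1,3,9], [1,5,6], [1,5,9], [1,6,9], [2,4,8], [2,5,6], [2,5,8], [2,5,9], [2,6,8], [2,6,9], [5,6,8], [5,6,9]
  3-simplices (6): [1,2,5,6], [1,2,5,9], [1,2,6,9], [1,5,6,9], [2,5,6,8], [2,5,6,9]

so the chain groups are C_0 ≅ Z^9, C_1 ≅ Z^22, C_2 ≅ Z^16, C_3 ≅ Z^6.

The boundary map ∂_1: C_1 → C_0 is given by ∂[p,q] = [q] − [p]. For instance
  ∂[5,8] = [8] − [5].
The 9×22 boundary matrix has rank 8 and Smith normal form diag(1,1,1,1,1,1,1,1).

Boundary ∂_2: C_2 → C_1 acts by ∂[p,q,r] = [q,r] − [p,r] + [p,q]. For instance
  ∂[1,3,9] = [3,9] − [1,9] + [1,3],
  ∂[2,6,8] = [6,8] − [2,8] + [2,6].
As a 22×16 matrix over Z this has rank 11, with invariant factors (1,1,1,1,1,1,1,1,1,1,1).

Boundary ∂_3: C_3 → C_2 sends each 3-simplex σ to the alternating sum Σ_i (−1)^i (σ with its i-th vertex removed). For instance
  ∂[1,2,5,6] = [2,5,6] − [1,5,6] + [1,2,6] − [1,2,5],
  ∂[2,5,6,9] = [5,6,9] − [2,6,9] + [2,5,9] − [2,5,6].
This gives a 16×6 integer matrix of rank 5; reducing to Smith normal form yields diagonal entries (1,1,1,1,1).

From H_k ≅ ker(∂_k) / im(∂_{k+1}) we obtain:

  H_0: rank C_0 − rank ∂_1 = 9 − 8 = 1, and the invariant factors of ∂_1 are all 1, so H_0 ≅ Z.
  H_1: rank ker ∂_1 − rank ∂_2 = (22 − 8) − 11 = 3, and the invariant factors of ∂_2 are all 1, so H_1 ≅ Z^3.
  H_2: rank ker ∂_2 − rank ∂_3 = (16 − 11) − 5 = 0, and the invariant factors of ∂_3 are all 1, so H_2 ≅ 0.
  H_3: rank ker ∂_3 − rank ∂_4 = (6 − 5) − 0 = 1, and there is no ∂_4, so H_3 ≅ Z.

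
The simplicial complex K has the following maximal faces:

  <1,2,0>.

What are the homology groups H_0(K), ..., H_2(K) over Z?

H_0 = Z,  H_1 = 0,  H_2 = 0.

We work with the vertex ordering 0 < 1 < 2. The simplices of K, each written with vertices in increasing order, are:

  0-simplices (3): [0], [1], [2]
  1-simplices (3): [0,1], [0,2], [1,2]
  2-simplices (1): [0,1,2]

giving chain groups C_0 ≅ Z^3, C_1 ≅ Z^3, C_2 ≅ Z^1.

∂_1: C_1 → C_0 is given by ∂[p,q] = [q] − [p].
This gives a 3×3 integer matrix of rank 2; reducing to Smith normal form yields diagonal entries (1,1).

The boundary map ∂_2: C_2 → C_1 maps a triangle to the signed sum of its edges. For instance
  ∂[0,1,2] = [1,2] − [0,2] + [0,1].
The resulting 3×1 matrix has rank 1, and its Smith normal form has invariant factors (1).

Reading off H_k = ker ∂_k / im ∂_{k+1}:

  H_0: rank C_0 − rank ∂_1 = 3 − 2 = 1, and the invariant factors of ∂_1 are all 1, so H_0 = Z.
  H_1: rank ker ∂_1 − rank ∂_2 = (3 − 2) − 1 = 0, and the invariant factors of ∂_2 are all 1, so H_1 = 0.
  H_2: rank ker ∂_2 − rank ∂_3 = (1 − 1) − 0 = 0, and there is no ∂_3, so H_2 = 0.

(K is a triangulation of the 2-simplex.)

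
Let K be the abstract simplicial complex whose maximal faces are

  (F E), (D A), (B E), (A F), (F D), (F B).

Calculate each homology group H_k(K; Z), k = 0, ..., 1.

Take the total order A < B < D < E < F on the vertex set. Then K (dimension 1) consists of the simplices:

  0-simplices (5): A, B, D, E, F
  1-simplices (6): AD, AF, BE, BF, DF, EF

so the chain groups are C_0 ≅ Z^5, C_1 ≅ Z^6.

The boundary map ∂_1: C_1 → C_0 maps an edge to its endpoints' difference, ∂[p,q] = q − p. For instance
  ∂BE = E − B.
As a 5×6 matrix over Z this has rank 4, with invariant factors (1,1,1,1).

Computing H_k = (kernel of ∂_k) / (image of ∂_{k+1}):

  H_0: rank C_0 − rank ∂_1 = 5 − 4 = 1, and the invariant factors of ∂_1 are all 1, so H_0 = Z.
  H_1: rank ker ∂_1 − rank ∂_2 = (6 − 4) − 0 = 2, and there is no ∂_2, so H_1 = Z^2.

(K is a triangulation of a wedge of 2 circles.)

H_0 ≅ Z,  H_1 ≅ Z^2.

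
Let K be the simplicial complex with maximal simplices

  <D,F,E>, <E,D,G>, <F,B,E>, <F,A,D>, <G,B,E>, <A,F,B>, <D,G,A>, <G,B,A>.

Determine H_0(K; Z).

H_0 = Z.

K has 6 vertices, 12 edges, 8 triangles.
rank ∂_0 = 0, rank ∂_1 = 5 ⇒ b_0 = 6 − 0 − 5 = 1; all invariant factors of ∂_1 are 1 so no torsion. So H_0 ≅ Z.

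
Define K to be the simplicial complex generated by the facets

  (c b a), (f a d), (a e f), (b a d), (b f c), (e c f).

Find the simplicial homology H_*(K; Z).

Take the total order a < b < c < d < e < f on the vertex set. Then K (dimension 2) consists of the simplices:

  0-simplices (6): a, b, c, d, e, f
  1-simplices (12): ab, ac, ad, ae, af, bc, bd, bf, ce, cf, df, ef
  2-simplices (6): abc, abd, adf, aef, bcf, cef

so the chain groups are C_0 ≅ Z^6, C_1 ≅ Z^12, C_2 ≅ Z^6.

∂_1: C_1 → C_0 sends each edge [p,q] (with p < q) to q − p. For instance
  ∂df = f − d.
This gives a 6×12 integer matrix of rank 5; reducing to Smith normal form yields diagonal entries (1,1,1,1,1).

Boundary ∂_2: C_2 → C_1 maps a triangle to the signed sum of its edges. For instance
  ∂adf = df − af + ad,
  ∂abd = bd − ad + ab.
This gives a 12×6 integer matrix of rank 6; reducing to Smith normal form yields diagonal entries (1,1,1,1,1,1).

Reading off H_k = ker ∂_k / im ∂_{k+1}:

  H_0: rank C_0 − rank ∂_1 = 6 − 5 = 1, and the invariant factors of ∂_1 are all 1, so H_0 ≅ Z.
  H_1: rank ker ∂_1 − rank ∂_2 = (12 − 5) − 6 = 1, and the invariant factors of ∂_2 are all 1, so H_1 ≅ Z.
  H_2: rank ker ∂_2 − rank ∂_3 = (6 − 6) − 0 = 0, and there is no ∂_3, so H_2 ≅ 0.

H_0 = Z,  H_1 = Z,  H_2 = 0.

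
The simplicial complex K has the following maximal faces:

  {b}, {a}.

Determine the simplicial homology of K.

H_0 = Z^2.

Order the vertices as a < b. Listing each simplex with vertices in this order, K has dimension 0 with simplices:

  0-simplices (2): a, b

so the chain groups are C_0 ≅ Z^2.

Computing H_k = (kernel of ∂_k) / (image of ∂_{k+1}):

  H_0: rank C_0 − rank ∂_1 = 2 − 0 = 2, and there is no ∂_1, so H_0 ≅ Z^2.

(K is a triangulation of a set of 2 points.)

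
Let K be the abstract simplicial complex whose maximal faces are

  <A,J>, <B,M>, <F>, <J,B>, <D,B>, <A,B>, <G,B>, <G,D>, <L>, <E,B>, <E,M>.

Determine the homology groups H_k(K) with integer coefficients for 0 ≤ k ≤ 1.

Order the vertices as A < B < D < E < F < G < J < L < M. Listing each simplex with vertices in this order, K has dimension 1 with simplices:

  0-simplices (9): A, B, D, E, F, G, J, L, M
  1-simplices (9): AB, AJ, BD, BE, BG, BJ, BM, DG, EM

Hence C_0 ≅ Z^9, C_1 ≅ Z^9.

∂_1: C_1 → C_0 maps an edge to its endpoints' difference, ∂[p,q] = q − p. For instance
  ∂AJ = J − A.
The 9×9 boundary matrix has rank 6 and Smith normal form diag(1,1,1,1,1,1).

Now H_k = ker ∂_k / im ∂_{k+1}, so:

  H_0: rank C_0 − rank ∂_1 = 9 − 6 = 3, and the invariant factors of ∂_1 are all 1, so H_0 = Z^3.
  H_1: rank ker ∂_1 − rank ∂_2 = (9 − 6) − 0 = 3, and there is no ∂_2, so H_1 = Z^3.

As a check, the Euler characteristic is 9 − 9 = 0, which agrees with 3 − 3 = 0.

H_0 = Z^3,  H_1 = Z^3.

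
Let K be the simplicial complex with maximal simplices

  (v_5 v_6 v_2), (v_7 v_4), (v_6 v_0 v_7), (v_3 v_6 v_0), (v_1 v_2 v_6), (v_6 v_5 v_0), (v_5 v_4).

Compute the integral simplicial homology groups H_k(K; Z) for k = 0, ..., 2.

Fix the vertex order v_0 < v_1 < v_2 < v_3 < v_4 < v_5 < v_6 < v_7 and write every simplex with vertices in increasing order. Then dim K = 2 and the simplices of K are:

  0-simplices (8): [v_0], [v_1], [v_2], [v_3], [v_4], [v_5], [v_6], [v_7]
  1-simplices (13): [v_0,v_3], [v_0,v_5], [v_0,v_6], [v_0,v_7], [v_1,v_2], [v_1,v_6], [v_2,v_5], [v_2,v_6], [v_3,v_6], [v_4,v_5], [v_4,v_7], [v_5,v_6], [v_6,v_7]
  2-simplices (5): [v_0,v_3,v_6], [v_0,v_5,v_6], [v_0,v_6,v_7], [v_1,v_2,v_6], [v_2,v_5,v_6]

Hence C_0 ≅ Z^8, C_1 ≅ Z^13, C_2 ≅ Z^5.

∂_1: C_1 → C_0 sends each edge [p,q] (with p < q) to q − p. For instance
  ∂[v_0,v_6] = [v_6] − [v_0].
The resulting 8×13 matrix has rank 7, and its Smith normal form has invariant factors (1,1,1,1,1,1,1).

The boundary map ∂_2: C_2 → C_1 acts by ∂[p,q,r] = [q,r] − [p,r] + [p,q]. For instance
  ∂[v_1,v_2,v_6] = [v_2,v_6] − [v_1,v_6] + [v_1,v_2],
  ∂[v_0,v_3,v_6] = [v_3,v_6] − [v_0,v_6] + [v_0,v_3].
The resulting 13×5 matrix has rank 5, and its Smith normal form has invariant factors (1,1,1,1,1).

Now H_k = ker ∂_k / im ∂_{k+1}, so:

  H_0: rank C_0 − rank ∂_1 = 8 − 7 = 1, and the invariant factors of ∂_1 are all 1, so H_0 = Z.
  H_1: rank ker ∂_1 − rank ∂_2 = (13 − 7) − 5 = 1, and the invariant factors of ∂_2 are all 1, so H_1 = Z.
  H_2: rank ker ∂_2 − rank ∂_3 = (5 − 5) − 0 = 0, and there is no ∂_3, so H_2 = 0.

As a check, the Euler characteristic is 8 − 13 + 5 = 0, which agrees with 1 − 1 + 0 = 0.

H_0 = Z,  H_1 = Z,  H_2 = 0.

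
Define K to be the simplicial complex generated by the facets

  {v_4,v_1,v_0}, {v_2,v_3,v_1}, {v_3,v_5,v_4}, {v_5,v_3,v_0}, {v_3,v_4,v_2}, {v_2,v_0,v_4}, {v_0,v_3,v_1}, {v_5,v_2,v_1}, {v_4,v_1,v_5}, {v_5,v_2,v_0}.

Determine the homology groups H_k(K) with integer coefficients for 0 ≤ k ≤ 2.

Take the total order v_0 < v_1 < v_2 < v_3 < v_4 < v_5 on the vertex set. Then K (dimension 2) consists of the simplices:

  0-simplices (6): [v_0], [v_1], [v_2], [v_3], [v_4], [v_5]
  1-simplices (15): (15 of them)
  2-simplices (10): [v_0,v_1,v_3], [v_0,v_1,v_4], [v_0,v_2,v_4], [v_0,v_2,v_5], [v_0,v_3,v_5], [v_1,v_2,v_3], [v_1,v_2,v_5], [v_1,v_4,v_5], [v_2,v_3,v_4], [v_3,v_4,v_5]

Hence C_0 ≅ Z^6, C_1 ≅ Z^15, C_2 ≅ Z^10.

∂_1: C_1 → C_0 sends each edge [p,q] (with p < q) to q − p.
As a 6×15 matrix over Z this has rank 5, with invariant factors (1,1,1,1,1).

The boundary map ∂_2: C_2 → C_1 maps a triangle to the signed sum of its edges. For instance
  ∂[v_1,v_4,v_5] = [v_4,v_5] − [v_1,v_5] + [v_1,v_4],
  ∂[v_0,v_3,v_5] = [v_3,v_5] − [v_0,v_5] + [v_0,v_3].
The resulting 15×10 matrix has rank 10, and its Smith normal form has invariant factors (1,1,1,1,1,1,1,1,1,2).

From H_k ≅ ker(∂_k) / im(∂_{k+1}) we obtain:

  H_0: rank C_0 − rank ∂_1 = 6 − 5 = 1, and the invariant factors of ∂_1 are all 1, so H_0 ≅ Z.
  H_1: rank ker ∂_1 − rank ∂_2 = (15 − 5) − 10 = 0, and ∂_2 has invariant factor 2 > 1, so H_1 ≅ Z/2Z.
  H_2: rank ker ∂_2 − rank ∂_3 = (10 − 10) − 0 = 0, and there is no ∂_3, so H_2 ≅ 0.

H_0 ≅ Z,  H_1 ≅ Z/2Z,  H_2 = 0.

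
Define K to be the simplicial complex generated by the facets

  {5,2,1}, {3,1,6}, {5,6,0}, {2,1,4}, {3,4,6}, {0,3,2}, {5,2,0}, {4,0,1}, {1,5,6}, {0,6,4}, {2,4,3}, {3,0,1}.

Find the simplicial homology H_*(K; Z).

K has 7 vertices, 18 edges, 12 triangles.
rank ∂_0 = 0, rank ∂_1 = 6 ⇒ b_0 = 7 − 0 − 6 = 1; all invariant factors of ∂_1 are 1 so no torsion. So H_0 = Z.
rank ∂_1 = 6, rank ∂_2 = 12 ⇒ b_1 = 18 − 6 − 12 = 0; ∂_2 has invariant factor(s) [2] giving torsion. So H_1 = Z/2Z.
rank ∂_2 = 12, rank ∂_3 = 0 ⇒ b_2 = 12 − 12 − 0 = 0. So H_2 = 0.

H_0 = Z,  H_1 = Z/2Z,  H_2 = 0.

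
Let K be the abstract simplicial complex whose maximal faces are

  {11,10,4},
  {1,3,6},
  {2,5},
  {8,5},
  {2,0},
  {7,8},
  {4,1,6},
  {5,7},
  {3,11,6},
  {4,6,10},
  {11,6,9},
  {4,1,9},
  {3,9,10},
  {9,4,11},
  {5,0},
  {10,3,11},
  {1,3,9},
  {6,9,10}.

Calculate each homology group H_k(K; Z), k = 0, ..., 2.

Take the total order 0 < 1 < 2 < 3 < 4 < 5 < 6 < 7 < 8 < 9 < 10 < 11 on the vertex set. Then K (dimension 2) consists of the simplices:

  0-simplices (12): [0], [1], [2], [3], [4], [5], [6], [7], [8], [9], [10], [11]
  1-simplices (24): (24 of them)
  2-simplices (12): [1,3,6], [1,3,9], [1,4,6], [1,4,9], [3,6,11], [3,9,10], [3,10,11], [4,6,10], [4,9,11], [4,10,11], [6,9,10], [6,9,11]

giving chain groups C_0 ≅ Z^12, C_1 ≅ Z^24, C_2 ≅ Z^12.

∂_1: C_1 → C_0 is given by ∂[p,q] = [q] − [p]. For instance
  ∂[6,10] = [10] − [6].
As a 12×24 matrix over Z this has rank 10, with invariant factors (1,1,1,1,1,1,1,1,1,1).

Boundary ∂_2: C_2 → C_1 maps a triangle to the signed sum of its edges. For instance
  ∂[1,4,6] = [4,6] − [1,6] + [1,4],
  ∂[3,9,10] = [9,10] − [3,10] + [3,9].
This gives a 24×12 integer matrix of rank 12; reducing to Smith normal form yields diagonal entries (1,1,1,1,1,1,1,1,1,1,1,2).

From H_k ≅ ker(∂_k) / im(∂_{k+1}) we obtain:

  H_0: rank C_0 − rank ∂_1 = 12 − 10 = 2, and the invariant factors of ∂_1 are all 1, so H_0 = Z^2.
  H_1: rank ker ∂_1 − rank ∂_2 = (24 − 10) − 12 = 2, and ∂_2 has invariant factor 2 > 1, so H_1 = Z^2 × Z/2.
  H_2: rank ker ∂_2 − rank ∂_3 = (12 − 12) − 0 = 0, and there is no ∂_3, so H_2 = 0.

H_0 = Z^2,  H_1 = Z^2 × Z/2,  H_2 = 0.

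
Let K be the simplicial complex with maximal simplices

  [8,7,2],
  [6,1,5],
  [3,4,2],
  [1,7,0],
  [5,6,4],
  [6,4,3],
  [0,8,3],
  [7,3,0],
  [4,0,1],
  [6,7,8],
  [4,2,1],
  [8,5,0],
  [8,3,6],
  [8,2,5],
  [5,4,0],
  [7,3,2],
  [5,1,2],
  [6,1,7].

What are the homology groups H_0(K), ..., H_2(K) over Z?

Fix the vertex order 0 < 1 < 2 < 3 < 4 < 5 < 6 < 7 < 8 and write every simplex with vertices in increasing order. Then dim K = 2 and the simplices of K are:

  0-simplices (9): [0], [1], [2], [3], [4], [5], [6], [7], [8]
  1-simplices (27): (27 of them)
  2-simplices (18): [0,1,4], [0,1,7], [0,3,7], [0,3,8], [0,4,5], [0,5,8], [1,2,4], [1,2,5], [1,5,6], [1,6,7], [2,3,4], [2,3,7], [2,5,8], [2,7,8], [3,4,6], [3,6,8], [4,5,6], [6,7,8]

giving chain groups C_0 ≅ Z^9, C_1 ≅ Z^27, C_2 ≅ Z^18.

Boundary ∂_1: C_1 → C_0 maps an edge to its endpoints' difference, ∂[p,q] = q − p. For instance
  ∂[6,7] = [7] − [6].
As a 9×27 matrix over Z this has rank 8, with invariant factors (1,1,1,1,1,1,1,1).

Boundary ∂_2: C_2 → C_1 maps a triangle to the signed sum of its edges. For instance
  ∂[2,3,4] = [3,4] − [2,4] + [2,3],
  ∂[0,1,4] = [1,4] − [0,4] + [0,1].
As a 27×18 matrix over Z this has rank 18, with invariant factors (1,1,1,1,1,1,1,1,1,1,1,1,1,1,1,1,1,2).

From H_k ≅ ker(∂_k) / im(∂_{k+1}) we obtain:

  H_0: rank C_0 − rank ∂_1 = 9 − 8 = 1, and the invariant factors of ∂_1 are all 1, so H_0 ≅ Z.
  H_1: rank ker ∂_1 − rank ∂_2 = (27 − 8) − 18 = 1, and ∂_2 has invariant factor 2 > 1, so H_1 ≅ Z × Z/2.
  H_2: rank ker ∂_2 − rank ∂_3 = (18 − 18) − 0 = 0, and there is no ∂_3, so H_2 ≅ 0.

As a check, the Euler characteristic is 9 − 27 + 18 = 0, which agrees with 1 − 1 + 0 = 0.

H_0 ≅ Z,  H_1 ≅ Z × Z/2,  H_2 = 0.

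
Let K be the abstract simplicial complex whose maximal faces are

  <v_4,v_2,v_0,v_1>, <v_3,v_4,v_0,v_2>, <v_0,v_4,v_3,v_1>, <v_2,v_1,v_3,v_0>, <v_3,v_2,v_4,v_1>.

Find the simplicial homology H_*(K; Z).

Take the total order v_0 < v_1 < v_2 < v_3 < v_4 on the vertex set. Then K (dimension 3) consists of the simplices:

  0-simplices (5): [v_0], [v_1], [v_2], [v_3], [v_4]
  1-simplices (10): [v_0,v_1], [v_0,v_2], [v_0,v_3], [v_0,v_4], [v_1,v_2], [v_1,v_3], [v_1,v_4], [v_2,v_3], [v_2,v_4], [v_3,v_4]
  2-simplices (10): [v_0,v_1,v_2], [v_0,v_1,v_3], [v_0,v_1,v_4], [v_0,v_2,v_3], [v_0,v_2,v_4], [v_0,v_3,v_4], [v_1,v_2,v_3], [v_1,v_2,v_4], [v_1,v_3,v_4], [v_2,v_3,v_4]
  3-simplices (5): [v_0,v_1,v_2,v_3], [v_0,v_1,v_2,v_4], [v_0,v_1,v_3,v_4], [v_0,v_2,v_3,v_4], [v_1,v_2,v_3,v_4]

so the chain groups are C_0 ≅ Z^5, C_1 ≅ Z^10, C_2 ≅ Z^10, C_3 ≅ Z^5.

The boundary map ∂_1: C_1 → C_0 maps an edge to its endpoints' difference, ∂[p,q] = q − p.
The resulting 5×10 matrix has rank 4, and its Smith normal form has invariant factors (1,1,1,1).

The boundary map ∂_2: C_2 → C_1 acts by ∂[p,q,r] = [q,r] − [p,r] + [p,q]. For instance
  ∂[v_0,v_2,v_3] = [v_2,v_3] − [v_0,v_3] + [v_0,v_2],
  ∂[v_0,v_1,v_3] = [v_1,v_3] − [v_0,v_3] + [v_0,v_1].
The 10×10 boundary matrix has rank 6 and Smith normal form diag(1,1,1,1,1,1).

∂_3: C_3 → C_2 sends each 3-simplex σ to the alternating sum Σ_i (−1)^i (σ with its i-th vertex removed). For instance
  ∂[v_0,v_1,v_3,v_4] = [v_1,v_3,v_4] − [v_0,v_3,v_4] + [v_0,v_1,v_4] − [v_0,v_1,v_3],
  ∂[v_0,v_1,v_2,v_4] = [v_1,v_2,v_4] − [v_0,v_2,v_4] + [v_0,v_1,v_4] − [v_0,v_1,v_2].
The 10×5 boundary matrix has rank 4 and Smith normal form diag(1,1,1,1).

Reading off H_k = ker ∂_k / im ∂_{k+1}:

  H_0: rank C_0 − rank ∂_1 = 5 − 4 = 1, and the invariant factors of ∂_1 are all 1, so H_0 ≅ Z.
  H_1: rank ker ∂_1 − rank ∂_2 = (10 − 4) − 6 = 0, and the invariant factors of ∂_2 are all 1, so H_1 ≅ 0.
  H_2: rank ker ∂_2 − rank ∂_3 = (10 − 6) − 4 = 0, and the invariant factors of ∂_3 are all 1, so H_2 ≅ 0.
  H_3: rank ker ∂_3 − rank ∂_4 = (5 − 4) − 0 = 1, and there is no ∂_4, so H_3 ≅ Z.

As a check, the Euler characteristic is 5 − 10 + 10 − 5 = 0, which agrees with 1 − 0 + 0 − 1 = 0.

H_0 = Z,  H_1 = 0,  H_2 = 0,  H_3 = Z.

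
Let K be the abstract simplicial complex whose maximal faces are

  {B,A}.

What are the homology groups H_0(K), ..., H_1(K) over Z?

K has 2 vertices, 1 edge.
rank ∂_0 = 0, rank ∂_1 = 1 ⇒ b_0 = 2 − 0 − 1 = 1; all invariant factors of ∂_1 are 1 so no torsion. So H_0 ≅ Z.
rank ∂_1 = 1, rank ∂_2 = 0 ⇒ b_1 = 1 − 1 − 0 = 0. So H_1 ≅ 0.

H_0 = Z,  H_1 = 0.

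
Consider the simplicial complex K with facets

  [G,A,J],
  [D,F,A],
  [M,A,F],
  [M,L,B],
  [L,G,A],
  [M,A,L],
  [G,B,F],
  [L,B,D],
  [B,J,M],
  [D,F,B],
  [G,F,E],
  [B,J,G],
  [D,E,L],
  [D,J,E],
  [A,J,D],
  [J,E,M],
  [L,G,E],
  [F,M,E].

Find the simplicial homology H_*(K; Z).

H_0 ≅ Z,  H_1 ≅ Z^2,  H_2 ≅ Z.

K has 9 vertices, 27 edges, 18 triangles.
rank ∂_0 = 0, rank ∂_1 = 8 ⇒ b_0 = 9 − 0 − 8 = 1; all invariant factors of ∂_1 are 1 so no torsion. So H_0 = Z.
rank ∂_1 = 8, rank ∂_2 = 17 ⇒ b_1 = 27 − 8 − 17 = 2; all invariant factors of ∂_2 are 1 so no torsion. So H_1 = Z^2.
rank ∂_2 = 17, rank ∂_3 = 0 ⇒ b_2 = 18 − 17 − 0 = 1. So H_2 = Z.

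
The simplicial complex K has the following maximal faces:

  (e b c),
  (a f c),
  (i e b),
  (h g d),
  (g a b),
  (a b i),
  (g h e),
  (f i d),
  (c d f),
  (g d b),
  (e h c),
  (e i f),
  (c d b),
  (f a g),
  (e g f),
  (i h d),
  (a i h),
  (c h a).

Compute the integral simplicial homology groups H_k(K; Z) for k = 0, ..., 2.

K has 9 vertices, 27 edges, 18 triangles.
rank ∂_0 = 0, rank ∂_1 = 8 ⇒ b_0 = 9 − 0 − 8 = 1; all invariant factors of ∂_1 are 1 so no torsion. So H_0 = Z.
rank ∂_1 = 8, rank ∂_2 = 17 ⇒ b_1 = 27 − 8 − 17 = 2; all invariant factors of ∂_2 are 1 so no torsion. So H_1 = Z^2.
rank ∂_2 = 17, rank ∂_3 = 0 ⇒ b_2 = 18 − 17 − 0 = 1. So H_2 = Z.

H_0 = Z,  H_1 = Z^2,  H_2 = Z.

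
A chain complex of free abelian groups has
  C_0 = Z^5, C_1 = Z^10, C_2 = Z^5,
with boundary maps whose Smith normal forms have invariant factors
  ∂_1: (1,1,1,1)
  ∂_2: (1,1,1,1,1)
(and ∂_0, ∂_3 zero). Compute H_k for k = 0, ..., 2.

H_0 = Z,  H_1 = Z,  H_2 = 0.

H_0: b_0 = 5 − 0 − 4 = 1; torsion from ∂_1 factors > 1: none. So H_0 = Z.
H_1: b_1 = 10 − 4 − 5 = 1; torsion from ∂_2 factors > 1: none. So H_1 = Z.
H_2: b_2 = 5 − 5 − 0 = 0; torsion from ∂_3 factors > 1: none. So H_2 = 0.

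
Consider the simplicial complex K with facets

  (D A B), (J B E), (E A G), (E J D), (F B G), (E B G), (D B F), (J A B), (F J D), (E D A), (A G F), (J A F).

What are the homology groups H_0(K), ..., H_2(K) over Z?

Order the vertices as A < B < D < E < F < G < J. Listing each simplex with vertices in this order, K has dimension 2 with simplices:

  0-simplices (7): A, B, D, E, F, G, J
  1-simplices (18): AB, AD, AE, AF, AG, AJ, BD, BE, BF, BG, BJ, DE, DF, DJ, EG, EJ, FG, FJ
  2-simplices (12): ABD, ABJ, ADE, AEG, AFG, AFJ, BDF, BEG, BEJ, BFG, DEJ, DFJ

giving chain groups C_0 ≅ Z^7, C_1 ≅ Z^18, C_2 ≅ Z^12.

Boundary ∂_1: C_1 → C_0 is given by ∂[p,q] = [q] − [p].
This gives a 7×18 integer matrix of rank 6; reducing to Smith normal form yields diagonal entries (1,1,1,1,1,1).

∂_2: C_2 → C_1 maps a triangle to the signed sum of its edges. For instance
  ∂DFJ = FJ − DJ + DF,
  ∂BFG = FG − BG + BF.
This gives a 18×12 integer matrix of rank 12; reducing to Smith normal form yields diagonal entries (1,1,1,1,1,1,1,1,1,1,1,2).

Computing H_k = (kernel of ∂_k) / (image of ∂_{k+1}):

  H_0: rank C_0 − rank ∂_1 = 7 − 6 = 1, and the invariant factors of ∂_1 are all 1, so H_0 ≅ Z.
  H_1: rank ker ∂_1 − rank ∂_2 = (18 − 6) − 12 = 0, and ∂_2 has invariant factor 2 > 1, so H_1 ≅ Z/2.
  H_2: rank ker ∂_2 − rank ∂_3 = (12 − 12) − 0 = 0, and there is no ∂_3, so H_2 ≅ 0.

As a check, the Euler characteristic is 7 − 18 + 12 = 1, which agrees with 1 − 0 + 0 = 1.

H_0 ≅ Z,  H_1 ≅ Z/2,  H_2 = 0.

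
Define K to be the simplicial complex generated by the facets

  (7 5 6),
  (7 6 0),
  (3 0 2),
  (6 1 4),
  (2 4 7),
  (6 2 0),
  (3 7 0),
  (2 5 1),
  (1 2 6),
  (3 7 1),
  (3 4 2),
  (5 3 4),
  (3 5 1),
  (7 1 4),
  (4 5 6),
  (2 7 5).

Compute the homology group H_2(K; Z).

We work with the vertex ordering 0 < 1 < 2 < 3 < 4 < 5 < 6 < 7. The simplices of K, each written with vertices in increasing order, are:

  0-simplices (8): [0], [1], [2], [3], [4], [5], [6], [7]
  1-simplices (24): (24 of them)
  2-simplices (16): [0,2,3], [0,2,6], [0,3,7], [0,6,7], [1,2,5], [1,2,6], [1,3,5], [1,3,7], [1,4,6], [1,4,7], [2,3,4], [2,4,7], [2,5,7], [3,4,5], [4,5,6], [5,6,7]

Hence C_0 ≅ Z^8, C_1 ≅ Z^24, C_2 ≅ Z^16.

The boundary map ∂_1: C_1 → C_0 sends each edge [p,q] (with p < q) to q − p.
This gives a 8×24 integer matrix of rank 7; reducing to Smith normal form yields diagonal entries (1,1,1,1,1,1,1).

Boundary ∂_2: C_2 → C_1 sends each 2-simplex [p,q,r] to [q,r] − [p,r] + [p,q]. For instance
  ∂[1,3,5] = [3,5] − [1,5] + [1,3],
  ∂[1,4,6] = [4,6] − [1,6] + [1,4].
The resulting 24×16 matrix has rank 15, and its Smith normal form has invariant factors (1,1,1,1,1,1,1,1,1,1,1,1,1,1,1).

From H_k ≅ ker(∂_k) / im(∂_{k+1}) we obtain:

  H_2: rank ker ∂_2 − rank ∂_3 = (16 − 15) − 0 = 1, and there is no ∂_3, so H_2 = Z.

H_2 ≅ Z.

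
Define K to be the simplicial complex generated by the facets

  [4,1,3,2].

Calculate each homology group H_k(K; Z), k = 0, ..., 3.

H_0 ≅ Z,  H_1 = 0,  H_2 = 0,  H_3 = 0.

Order the vertices as 1 < 2 < 3 < 4. Listing each simplex with vertices in this order, K has dimension 3 with simplices:

  0-simplices (4): [1], [2], [3], [4]
  1-simplices (6): [1,2], [1,3], [1,4], [2,3], [2,4], [3,4]
  2-simplices (4): [1,2,3], [1,2,4], [1,3,4], [2,3,4]
  3-simplices (1): [1,2,3,4]

so the chain groups are C_0 ≅ Z^4, C_1 ≅ Z^6, C_2 ≅ Z^4, C_3 ≅ Z^1.

The boundary map ∂_1: C_1 → C_0 is given by ∂[p,q] = [q] − [p].
This gives a 4×6 integer matrix of rank 3; reducing to Smith normal form yields diagonal entries (1,1,1).

Boundary ∂_2: C_2 → C_1 maps a triangle to the signed sum of its edges. For instance
  ∂[1,2,3] = [2,3] − [1,3] + [1,2],
  ∂[2,3,4] = [3,4] − [2,4] + [2,3].
The 6×4 boundary matrix has rank 3 and Smith normal form diag(1,1,1).

The boundary map ∂_3: C_3 → C_2 sends each 3-simplex σ to the alternating sum Σ_i (−1)^i (σ with its i-th vertex removed). For instance
  ∂[1,2,3,4] = [2,3,4] − [1,3,4] + [1,2,4] − [1,2,3].
The resulting 4×1 matrix has rank 1, and its Smith normal form has invariant factors (1).

Now H_k = ker ∂_k / im ∂_{k+1}, so:

  H_0: rank C_0 − rank ∂_1 = 4 − 3 = 1, and the invariant factors of ∂_1 are all 1, so H_0 ≅ Z.
  H_1: rank ker ∂_1 − rank ∂_2 = (6 − 3) − 3 = 0, and the invariant factors of ∂_2 are all 1, so H_1 ≅ 0.
  H_2: rank ker ∂_2 − rank ∂_3 = (4 − 3) − 1 = 0, and the invariant factors of ∂_3 are all 1, so H_2 ≅ 0.
  H_3: rank ker ∂_3 − rank ∂_4 = (1 − 1) − 0 = 0, and there is no ∂_4, so H_3 ≅ 0.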